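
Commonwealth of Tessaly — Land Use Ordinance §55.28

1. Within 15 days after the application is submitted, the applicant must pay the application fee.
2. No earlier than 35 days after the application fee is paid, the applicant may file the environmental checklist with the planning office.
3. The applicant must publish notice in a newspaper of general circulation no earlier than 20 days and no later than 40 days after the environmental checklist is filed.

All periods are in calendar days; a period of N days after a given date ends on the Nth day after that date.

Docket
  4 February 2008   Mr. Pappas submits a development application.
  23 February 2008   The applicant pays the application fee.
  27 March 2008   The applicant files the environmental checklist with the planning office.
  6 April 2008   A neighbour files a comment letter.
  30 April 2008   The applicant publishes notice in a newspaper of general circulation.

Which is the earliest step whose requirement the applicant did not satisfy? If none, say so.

Step 1

Step 1 — counting 15 days from 4 February 2008 (when the application is submitted) gives a deadline of 19 February 2008; not done until 23 February 2008, 4 days after the deadline.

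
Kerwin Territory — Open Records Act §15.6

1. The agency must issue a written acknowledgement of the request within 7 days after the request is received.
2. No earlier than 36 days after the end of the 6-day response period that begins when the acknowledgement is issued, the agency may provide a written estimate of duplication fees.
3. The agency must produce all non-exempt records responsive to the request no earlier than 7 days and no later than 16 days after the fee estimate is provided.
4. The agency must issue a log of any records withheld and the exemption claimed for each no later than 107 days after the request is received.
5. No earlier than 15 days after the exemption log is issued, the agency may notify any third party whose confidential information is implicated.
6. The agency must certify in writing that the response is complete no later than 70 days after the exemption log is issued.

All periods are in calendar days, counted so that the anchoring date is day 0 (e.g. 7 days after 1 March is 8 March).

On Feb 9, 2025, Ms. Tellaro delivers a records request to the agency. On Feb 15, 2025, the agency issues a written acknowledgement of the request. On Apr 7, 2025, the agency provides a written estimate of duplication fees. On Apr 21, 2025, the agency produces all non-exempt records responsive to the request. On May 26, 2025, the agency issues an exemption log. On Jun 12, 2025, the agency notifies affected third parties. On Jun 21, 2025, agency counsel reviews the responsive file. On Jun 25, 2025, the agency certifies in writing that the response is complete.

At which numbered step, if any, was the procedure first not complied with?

None — every step was satisfied

Step 1 — counting 7 days from Feb 9, 2025 (when the request is received) gives a deadline of Feb 16, 2025; completed Feb 15, 2025, before the deadline.
Step 2 — must wait 36 days from Feb 21, 2025 (end of the 6-day response period, which began when the acknowledgement is issued on Feb 15, 2025), so not before Mar 29, 2025; Apr 7, 2025 is on or after that date.
Step 3 — 7 and 16 days from Apr 7, 2025 (when the fee estimate is provided) are Apr 14, 2025 and Apr 23, 2025 respectively; done Apr 21, 2025, which is between those dates.
Step 4 — counting 107 days from Feb 9, 2025 (when the request is received) gives a deadline of May 27, 2025; completed May 26, 2025, before the deadline.
Step 5 — must wait 15 days from May 26, 2025 (when the exemption log is issued), so not before Jun 10, 2025; done Jun 12, 2025 — permitted.
Step 6 — counting 70 days from May 26, 2025 (when the exemption log is issued) gives a deadline of Aug 4, 2025; done Jun 25, 2025 — timely.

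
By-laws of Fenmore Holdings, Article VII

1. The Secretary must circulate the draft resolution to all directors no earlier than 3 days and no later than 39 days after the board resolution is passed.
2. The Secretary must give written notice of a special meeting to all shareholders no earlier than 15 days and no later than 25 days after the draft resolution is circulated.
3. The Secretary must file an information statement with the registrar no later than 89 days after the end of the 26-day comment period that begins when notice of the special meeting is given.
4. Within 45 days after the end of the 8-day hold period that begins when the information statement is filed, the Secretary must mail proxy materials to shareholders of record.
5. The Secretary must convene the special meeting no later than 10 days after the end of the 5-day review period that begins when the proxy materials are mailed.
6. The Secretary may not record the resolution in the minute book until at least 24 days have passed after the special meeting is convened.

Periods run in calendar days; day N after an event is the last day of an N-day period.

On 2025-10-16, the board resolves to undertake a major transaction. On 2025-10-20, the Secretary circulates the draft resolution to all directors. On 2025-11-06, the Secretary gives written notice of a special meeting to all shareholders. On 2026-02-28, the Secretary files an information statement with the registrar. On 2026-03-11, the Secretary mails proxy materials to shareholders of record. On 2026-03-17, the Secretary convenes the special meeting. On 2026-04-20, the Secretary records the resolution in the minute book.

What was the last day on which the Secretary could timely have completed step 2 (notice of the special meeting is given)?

Step 2 runs from 2025-10-20, when the draft resolution is circulated. The window is 15–25 days after 2025-10-20; it closes on 2025-11-14.

2025-11-14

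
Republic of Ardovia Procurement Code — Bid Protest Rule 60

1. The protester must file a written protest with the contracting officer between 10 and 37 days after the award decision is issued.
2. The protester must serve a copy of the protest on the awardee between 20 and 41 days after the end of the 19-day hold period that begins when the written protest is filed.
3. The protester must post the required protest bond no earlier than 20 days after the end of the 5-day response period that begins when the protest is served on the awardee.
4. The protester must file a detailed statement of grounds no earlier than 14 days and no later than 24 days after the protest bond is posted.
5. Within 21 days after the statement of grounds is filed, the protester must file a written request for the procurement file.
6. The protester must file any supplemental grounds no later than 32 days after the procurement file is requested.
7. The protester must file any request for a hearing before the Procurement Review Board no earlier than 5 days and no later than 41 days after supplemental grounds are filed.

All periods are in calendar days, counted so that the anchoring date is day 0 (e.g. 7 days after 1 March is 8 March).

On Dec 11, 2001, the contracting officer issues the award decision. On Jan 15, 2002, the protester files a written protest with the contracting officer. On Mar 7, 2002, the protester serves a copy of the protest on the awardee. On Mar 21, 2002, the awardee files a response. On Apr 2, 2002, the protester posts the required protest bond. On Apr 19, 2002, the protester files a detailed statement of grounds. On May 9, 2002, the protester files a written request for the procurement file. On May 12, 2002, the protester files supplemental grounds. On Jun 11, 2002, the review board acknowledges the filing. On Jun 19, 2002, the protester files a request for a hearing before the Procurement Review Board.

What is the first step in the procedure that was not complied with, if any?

(1) the permitted window runs from Dec 11, 2001 + 10 = Dec 21, 2001 to Dec 11, 2001 + 37 = Jan 17, 2002; done Jan 15, 2002 — within the window.
(2) the permitted window runs from Feb 3, 2002 + 20 = Feb 23, 2002 to Feb 3, 2002 + 41 = Mar 16, 2002; done Mar 7, 2002, which is between those dates.
(3) permitted from Mar 12, 2002 + 20 days = Apr 1, 2002 onward; Apr 2, 2002 is on or after that date.
(4) the permitted window runs from Apr 2, 2002 + 14 = Apr 16, 2002 to Apr 2, 2002 + 24 = Apr 26, 2002; done Apr 19, 2002 — within the window.
(5) due by Apr 19, 2002 + 21 days = May 10, 2002; May 9, 2002 is within that limit.
(6) due by May 9, 2002 + 32 days = Jun 10, 2002; done May 12, 2002 — timely.
(7) the permitted window runs from May 12, 2002 + 5 = May 17, 2002 to May 12, 2002 + 41 = Jun 22, 2002; Jun 19, 2002 falls inside that range.

None — every step was satisfied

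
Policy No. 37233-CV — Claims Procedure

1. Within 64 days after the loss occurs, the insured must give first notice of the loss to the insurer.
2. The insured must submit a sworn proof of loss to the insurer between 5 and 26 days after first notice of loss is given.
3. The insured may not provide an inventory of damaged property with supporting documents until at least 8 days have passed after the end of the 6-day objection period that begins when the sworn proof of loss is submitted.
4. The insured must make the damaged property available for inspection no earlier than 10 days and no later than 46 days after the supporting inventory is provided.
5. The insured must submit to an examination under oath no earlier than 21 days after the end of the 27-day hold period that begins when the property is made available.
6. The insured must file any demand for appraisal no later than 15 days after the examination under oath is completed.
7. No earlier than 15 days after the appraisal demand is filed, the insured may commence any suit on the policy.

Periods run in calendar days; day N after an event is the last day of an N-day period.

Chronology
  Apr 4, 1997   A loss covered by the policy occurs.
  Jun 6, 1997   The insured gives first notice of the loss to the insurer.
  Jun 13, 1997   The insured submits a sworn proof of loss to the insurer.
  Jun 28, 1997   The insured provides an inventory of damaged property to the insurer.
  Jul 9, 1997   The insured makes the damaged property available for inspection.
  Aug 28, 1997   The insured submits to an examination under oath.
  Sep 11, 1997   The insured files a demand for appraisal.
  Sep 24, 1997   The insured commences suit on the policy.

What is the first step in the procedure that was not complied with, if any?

Step 7

(1) due by Apr 4, 1997 + 64 days = Jun 7, 1997; Jun 6, 1997 is within that limit.
(2) the permitted window runs from Jun 6, 1997 + 5 = Jun 11, 1997 to Jun 6, 1997 + 26 = Jul 2, 1997; done Jun 13, 1997 — within the window.
(3) permitted from Jun 19, 1997 + 8 days = Jun 27, 1997 onward; done Jun 28, 1997, after the minimum wait.
(4) the permitted window runs from Jun 28, 1997 + 10 = Jul 8, 1997 to Jun 28, 1997 + 46 = Aug 13, 1997; done Jul 9, 1997 — within the window.
(5) permitted from Aug 5, 1997 + 21 days = Aug 26, 1997 onward; done Aug 28, 1997, after the minimum wait.
(6) due by Aug 28, 1997 + 15 days = Sep 12, 1997; completed Sep 11, 1997, before the deadline.
(7) permitted from Sep 11, 1997 + 15 days = Sep 26, 1997 onward; Sep 24, 1997 is 2 days before the earliest permitted date.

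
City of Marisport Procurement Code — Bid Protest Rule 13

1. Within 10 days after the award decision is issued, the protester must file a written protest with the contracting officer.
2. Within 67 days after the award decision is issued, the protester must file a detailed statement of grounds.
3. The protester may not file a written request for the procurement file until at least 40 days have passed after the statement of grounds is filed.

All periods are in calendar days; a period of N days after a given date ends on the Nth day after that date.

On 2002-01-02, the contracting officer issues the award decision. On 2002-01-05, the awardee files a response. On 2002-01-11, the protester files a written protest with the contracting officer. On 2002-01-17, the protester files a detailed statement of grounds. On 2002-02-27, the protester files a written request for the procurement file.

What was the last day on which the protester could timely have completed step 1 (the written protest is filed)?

Step 1 runs from 2002-01-02, when the award decision is issued. 10 days after 2002-01-02 is 2002-01-12.

2002-01-12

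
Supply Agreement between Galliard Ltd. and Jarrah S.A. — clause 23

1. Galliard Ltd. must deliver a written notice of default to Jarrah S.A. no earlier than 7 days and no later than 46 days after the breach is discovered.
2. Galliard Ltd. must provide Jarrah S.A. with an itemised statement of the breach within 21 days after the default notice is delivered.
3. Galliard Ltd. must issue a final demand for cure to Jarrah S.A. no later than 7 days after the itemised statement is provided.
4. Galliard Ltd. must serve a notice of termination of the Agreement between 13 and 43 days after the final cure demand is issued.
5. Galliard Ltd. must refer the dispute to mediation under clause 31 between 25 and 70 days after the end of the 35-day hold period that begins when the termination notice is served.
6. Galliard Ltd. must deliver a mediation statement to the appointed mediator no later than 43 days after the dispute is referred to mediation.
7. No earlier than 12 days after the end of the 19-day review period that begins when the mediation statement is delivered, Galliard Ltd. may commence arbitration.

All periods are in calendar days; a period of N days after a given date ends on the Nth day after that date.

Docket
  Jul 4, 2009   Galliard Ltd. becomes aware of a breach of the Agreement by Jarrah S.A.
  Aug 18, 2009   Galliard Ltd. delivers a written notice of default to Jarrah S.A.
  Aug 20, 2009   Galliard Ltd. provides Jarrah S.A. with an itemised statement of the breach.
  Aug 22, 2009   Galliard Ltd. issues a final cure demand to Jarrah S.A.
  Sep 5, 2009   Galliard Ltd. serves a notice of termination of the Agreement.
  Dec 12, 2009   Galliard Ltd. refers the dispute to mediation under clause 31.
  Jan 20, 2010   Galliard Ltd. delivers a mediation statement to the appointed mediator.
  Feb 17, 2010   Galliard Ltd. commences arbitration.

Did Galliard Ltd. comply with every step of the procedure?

Step 1: the window is 7–46 days after Jul 4, 2009 (when the breach is discovered), so Jul 11, 2009 through Aug 19, 2009; Aug 18, 2009 falls inside that range.
Step 2: 21 days after Aug 18, 2009 (when the default notice is delivered) is Sep 8, 2009; completed Aug 20, 2009, before the deadline.
Step 3: 7 days after Aug 20, 2009 (when the itemised statement is provided) is Aug 27, 2009; done Aug 22, 2009 — timely.
Step 4: the window is 13–43 days after Aug 22, 2009 (when the final cure demand is issued), so Sep 4, 2009 through Oct 4, 2009; done Sep 5, 2009 — within the window.
Step 5: the window is 25–70 days after Oct 10, 2009 (end of the 35-day hold period, which began when the termination notice is served on Sep 5, 2009), so Nov 4, 2009 through Dec 19, 2009; done Dec 12, 2009, which is between those dates.
Step 6: 43 days after Dec 12, 2009 (when the dispute is referred to mediation) is Jan 24, 2010; done Jan 20, 2010 — timely.
Step 7: the earliest permitted date is 12 days after Feb 8, 2010 (end of the 19-day review period, which began when the mediation statement is delivered on Jan 20, 2010), i.e. Feb 20, 2010; Feb 17, 2010 is 3 days before the earliest permitted date.
No need to go further; step 7 was not satisfied.

No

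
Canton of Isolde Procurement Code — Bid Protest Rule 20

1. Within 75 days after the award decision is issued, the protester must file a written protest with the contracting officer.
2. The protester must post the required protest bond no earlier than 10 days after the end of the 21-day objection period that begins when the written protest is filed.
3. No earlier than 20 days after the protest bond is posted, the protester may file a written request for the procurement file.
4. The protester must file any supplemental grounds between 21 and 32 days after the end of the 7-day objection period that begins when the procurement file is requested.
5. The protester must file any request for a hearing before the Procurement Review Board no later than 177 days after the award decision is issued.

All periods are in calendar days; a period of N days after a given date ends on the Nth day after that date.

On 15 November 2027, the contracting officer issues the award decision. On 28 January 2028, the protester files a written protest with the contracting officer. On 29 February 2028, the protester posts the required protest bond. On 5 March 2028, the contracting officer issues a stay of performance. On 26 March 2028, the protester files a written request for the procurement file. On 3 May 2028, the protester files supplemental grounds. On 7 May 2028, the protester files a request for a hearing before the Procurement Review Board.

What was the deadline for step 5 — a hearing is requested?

10 May 2028

Step 5 runs from 15 November 2027, when the award decision is issued. 177 days after 15 November 2027 is 10 May 2028.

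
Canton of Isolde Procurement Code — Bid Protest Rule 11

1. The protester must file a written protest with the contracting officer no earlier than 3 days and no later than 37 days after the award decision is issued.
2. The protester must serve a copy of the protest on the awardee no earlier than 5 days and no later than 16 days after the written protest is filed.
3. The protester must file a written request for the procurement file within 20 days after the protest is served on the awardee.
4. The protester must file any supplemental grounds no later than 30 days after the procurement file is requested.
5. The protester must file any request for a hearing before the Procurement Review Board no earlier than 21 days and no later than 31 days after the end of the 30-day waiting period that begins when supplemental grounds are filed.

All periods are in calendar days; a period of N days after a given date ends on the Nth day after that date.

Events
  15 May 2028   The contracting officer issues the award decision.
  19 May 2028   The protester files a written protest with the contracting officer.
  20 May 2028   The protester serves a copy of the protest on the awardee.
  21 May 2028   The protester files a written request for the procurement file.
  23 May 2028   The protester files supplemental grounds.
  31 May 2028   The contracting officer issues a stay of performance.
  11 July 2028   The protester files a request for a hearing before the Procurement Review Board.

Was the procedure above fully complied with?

No

(1) the permitted window runs from 15 May 2028 + 3 = 18 May 2028 to 15 May 2028 + 37 = 21 June 2028; done 19 May 2028 — within the window.
(2) the permitted window runs from 19 May 2028 + 5 = 24 May 2028 to 19 May 2028 + 16 = 4 June 2028; done 20 May 2028 — 4 days before the window opened.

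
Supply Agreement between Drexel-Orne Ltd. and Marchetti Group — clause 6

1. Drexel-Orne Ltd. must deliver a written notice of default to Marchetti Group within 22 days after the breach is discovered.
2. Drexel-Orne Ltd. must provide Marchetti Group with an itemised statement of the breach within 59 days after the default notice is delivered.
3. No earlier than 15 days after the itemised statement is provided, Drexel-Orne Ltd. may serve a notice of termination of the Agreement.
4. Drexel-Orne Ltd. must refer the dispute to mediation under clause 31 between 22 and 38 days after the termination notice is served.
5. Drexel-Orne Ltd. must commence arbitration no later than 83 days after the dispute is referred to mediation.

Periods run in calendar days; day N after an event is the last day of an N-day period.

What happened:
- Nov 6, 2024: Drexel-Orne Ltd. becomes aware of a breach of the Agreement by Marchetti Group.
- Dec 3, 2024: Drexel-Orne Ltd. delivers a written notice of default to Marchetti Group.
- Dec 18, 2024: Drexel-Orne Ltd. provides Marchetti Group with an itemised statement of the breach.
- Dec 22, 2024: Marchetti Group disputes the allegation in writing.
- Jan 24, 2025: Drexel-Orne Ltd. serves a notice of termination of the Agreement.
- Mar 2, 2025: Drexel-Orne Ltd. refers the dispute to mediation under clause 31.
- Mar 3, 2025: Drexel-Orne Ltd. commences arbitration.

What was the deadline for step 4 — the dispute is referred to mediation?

Mar 3, 2025

Step 4 runs from Jan 24, 2025, when the termination notice is served. The window is 22–38 days after Jan 24, 2025; it closes on Mar 3, 2025.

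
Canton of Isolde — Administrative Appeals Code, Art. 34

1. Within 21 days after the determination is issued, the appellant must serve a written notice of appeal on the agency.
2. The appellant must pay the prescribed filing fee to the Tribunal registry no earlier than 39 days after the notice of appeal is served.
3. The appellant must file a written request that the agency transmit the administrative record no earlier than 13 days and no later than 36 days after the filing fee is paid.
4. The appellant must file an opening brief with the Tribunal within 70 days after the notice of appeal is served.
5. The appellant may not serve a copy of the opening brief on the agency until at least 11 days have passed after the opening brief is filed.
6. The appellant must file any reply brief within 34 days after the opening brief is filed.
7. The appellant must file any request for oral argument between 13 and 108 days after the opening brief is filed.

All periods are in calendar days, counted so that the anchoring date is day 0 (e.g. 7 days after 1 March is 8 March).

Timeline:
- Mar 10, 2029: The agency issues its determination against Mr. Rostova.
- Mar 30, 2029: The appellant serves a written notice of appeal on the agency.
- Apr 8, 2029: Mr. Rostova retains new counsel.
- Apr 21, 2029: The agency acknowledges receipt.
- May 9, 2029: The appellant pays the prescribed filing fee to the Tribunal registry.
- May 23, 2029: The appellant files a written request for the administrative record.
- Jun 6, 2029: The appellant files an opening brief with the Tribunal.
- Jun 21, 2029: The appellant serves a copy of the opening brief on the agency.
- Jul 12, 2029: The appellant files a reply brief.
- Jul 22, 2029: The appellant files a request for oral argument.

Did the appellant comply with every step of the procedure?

No

Step 1: 21 days after Mar 10, 2029 (when the determination is issued) is Mar 31, 2029; Mar 30, 2029 is within that limit.
Step 2: the earliest permitted date is 39 days after Mar 30, 2029 (when the notice of appeal is served), i.e. May 8, 2029; done May 9, 2029 — permitted.
Step 3: the window is 13–36 days after May 9, 2029 (when the filing fee is paid), so May 22, 2029 through Jun 14, 2029; done May 23, 2029 — within the window.
Step 4: 70 days after Mar 30, 2029 (when the notice of appeal is served) is Jun 8, 2029; completed Jun 6, 2029, before the deadline.
Step 5: the earliest permitted date is 11 days after Jun 6, 2029 (when the opening brief is filed), i.e. Jun 17, 2029; done Jun 21, 2029 — permitted.
Step 6: 34 days after Jun 6, 2029 (when the opening brief is filed) is Jul 10, 2029; done Jul 12, 2029 — 2 days late.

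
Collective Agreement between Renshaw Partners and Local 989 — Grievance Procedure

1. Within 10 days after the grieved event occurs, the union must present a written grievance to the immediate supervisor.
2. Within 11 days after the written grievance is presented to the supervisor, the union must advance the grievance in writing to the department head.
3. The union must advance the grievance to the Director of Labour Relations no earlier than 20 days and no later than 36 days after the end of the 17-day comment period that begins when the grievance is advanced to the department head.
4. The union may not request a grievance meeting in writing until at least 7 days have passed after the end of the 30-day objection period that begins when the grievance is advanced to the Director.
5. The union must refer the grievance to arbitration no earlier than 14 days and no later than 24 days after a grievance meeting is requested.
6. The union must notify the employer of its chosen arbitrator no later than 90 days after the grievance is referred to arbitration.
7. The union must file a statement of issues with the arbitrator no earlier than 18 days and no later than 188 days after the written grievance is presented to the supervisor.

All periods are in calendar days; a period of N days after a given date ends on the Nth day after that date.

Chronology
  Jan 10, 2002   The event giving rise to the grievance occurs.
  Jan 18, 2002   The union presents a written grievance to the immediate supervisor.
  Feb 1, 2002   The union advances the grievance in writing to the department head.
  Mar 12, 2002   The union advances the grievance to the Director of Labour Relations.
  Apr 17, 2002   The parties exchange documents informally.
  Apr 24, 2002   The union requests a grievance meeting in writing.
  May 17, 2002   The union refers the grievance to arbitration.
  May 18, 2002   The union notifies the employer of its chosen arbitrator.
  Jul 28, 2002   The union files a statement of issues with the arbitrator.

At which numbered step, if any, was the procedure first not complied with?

Step 2

Step 1 — counting 10 days from Jan 10, 2002 (when the grieved event occurs) gives a deadline of Jan 20, 2002; done Jan 18, 2002 — timely.
Step 2 — counting 11 days from Jan 18, 2002 (when the written grievance is presented to the supervisor) gives a deadline of Jan 29, 2002; not done until Feb 1, 2002, 3 days after the deadline.
No need to go further; step 2 was not satisfied.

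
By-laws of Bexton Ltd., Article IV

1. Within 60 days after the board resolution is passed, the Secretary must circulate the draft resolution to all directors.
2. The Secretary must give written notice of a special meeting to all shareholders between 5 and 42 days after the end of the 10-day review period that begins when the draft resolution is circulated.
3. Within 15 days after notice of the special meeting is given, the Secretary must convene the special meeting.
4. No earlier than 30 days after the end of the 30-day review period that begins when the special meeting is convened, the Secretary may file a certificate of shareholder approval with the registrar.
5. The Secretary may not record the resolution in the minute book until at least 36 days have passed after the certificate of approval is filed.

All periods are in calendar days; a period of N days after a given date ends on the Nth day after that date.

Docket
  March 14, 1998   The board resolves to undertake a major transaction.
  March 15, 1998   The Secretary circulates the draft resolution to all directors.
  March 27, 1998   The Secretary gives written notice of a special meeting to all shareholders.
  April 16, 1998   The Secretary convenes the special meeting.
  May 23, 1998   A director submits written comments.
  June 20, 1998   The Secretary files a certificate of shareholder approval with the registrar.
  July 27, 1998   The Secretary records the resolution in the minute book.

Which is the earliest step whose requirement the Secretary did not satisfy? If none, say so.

Step 2

(1) due by March 14, 1998 + 60 days = May 13, 1998; done March 15, 1998 — timely.
(2) the permitted window runs from March 25, 1998 + 5 = March 30, 1998 to March 25, 1998 + 42 = May 6, 1998; done March 27, 1998 — 3 days before the window opened.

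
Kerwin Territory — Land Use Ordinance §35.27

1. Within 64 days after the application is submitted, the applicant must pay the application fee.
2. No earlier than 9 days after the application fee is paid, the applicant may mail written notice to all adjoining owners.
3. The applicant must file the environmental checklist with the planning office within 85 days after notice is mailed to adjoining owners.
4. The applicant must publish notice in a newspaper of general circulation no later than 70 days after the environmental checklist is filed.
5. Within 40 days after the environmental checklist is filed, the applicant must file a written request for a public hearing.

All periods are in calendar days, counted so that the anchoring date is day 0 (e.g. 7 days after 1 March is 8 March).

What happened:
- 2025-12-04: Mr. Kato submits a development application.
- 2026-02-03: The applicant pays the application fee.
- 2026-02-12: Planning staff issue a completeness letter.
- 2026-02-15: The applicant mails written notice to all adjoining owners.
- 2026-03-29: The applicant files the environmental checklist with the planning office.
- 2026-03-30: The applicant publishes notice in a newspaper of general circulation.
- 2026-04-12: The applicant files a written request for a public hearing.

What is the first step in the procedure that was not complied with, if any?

Step 1: 64 days after 2025-12-04 (when the application is submitted) is 2026-02-06; completed 2026-02-03, before the deadline.
Step 2: the earliest permitted date is 9 days after 2026-02-03 (when the application fee is paid), i.e. 2026-02-12; done 2026-02-15 — permitted.
Step 3: 85 days after 2026-02-15 (when notice is mailed to adjoining owners) is 2026-05-11; completed 2026-03-29, before the deadline.
Step 4: 70 days after 2026-03-29 (when the environmental checklist is filed) is 2026-06-07; 2026-03-30 is within that limit.
Step 5: 40 days after 2026-03-29 (when the environmental checklist is filed) is 2026-05-08; completed 2026-04-12, before the deadline.

None — every step was satisfied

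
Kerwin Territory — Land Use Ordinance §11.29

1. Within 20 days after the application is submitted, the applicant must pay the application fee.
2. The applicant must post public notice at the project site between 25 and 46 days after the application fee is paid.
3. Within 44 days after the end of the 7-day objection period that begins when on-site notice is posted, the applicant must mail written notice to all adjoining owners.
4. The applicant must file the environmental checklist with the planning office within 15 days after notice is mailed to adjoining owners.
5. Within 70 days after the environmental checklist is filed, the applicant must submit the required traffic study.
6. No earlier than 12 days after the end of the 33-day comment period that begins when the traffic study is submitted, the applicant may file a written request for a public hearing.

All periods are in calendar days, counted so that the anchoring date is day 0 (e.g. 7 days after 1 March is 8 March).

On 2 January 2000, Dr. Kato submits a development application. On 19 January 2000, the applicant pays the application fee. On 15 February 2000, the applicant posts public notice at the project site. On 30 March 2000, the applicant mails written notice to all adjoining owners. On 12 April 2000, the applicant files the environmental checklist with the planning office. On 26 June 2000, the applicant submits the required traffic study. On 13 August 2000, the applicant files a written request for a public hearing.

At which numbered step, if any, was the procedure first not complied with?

Step 5

(1) due by 2 January 2000 + 20 days = 22 January 2000; completed 19 January 2000, before the deadline.
(2) the permitted window runs from 19 January 2000 + 25 = 13 February 2000 to 19 January 2000 + 46 = 5 March 2000; done 15 February 2000 — within the window.
(3) due by 22 February 2000 + 44 days = 6 April 2000; completed 30 March 2000, before the deadline.
(4) due by 30 March 2000 + 15 days = 14 April 2000; completed 12 April 2000, before the deadline.
(5) due by 12 April 2000 + 70 days = 21 June 2000; done 26 June 2000 — 5 days late.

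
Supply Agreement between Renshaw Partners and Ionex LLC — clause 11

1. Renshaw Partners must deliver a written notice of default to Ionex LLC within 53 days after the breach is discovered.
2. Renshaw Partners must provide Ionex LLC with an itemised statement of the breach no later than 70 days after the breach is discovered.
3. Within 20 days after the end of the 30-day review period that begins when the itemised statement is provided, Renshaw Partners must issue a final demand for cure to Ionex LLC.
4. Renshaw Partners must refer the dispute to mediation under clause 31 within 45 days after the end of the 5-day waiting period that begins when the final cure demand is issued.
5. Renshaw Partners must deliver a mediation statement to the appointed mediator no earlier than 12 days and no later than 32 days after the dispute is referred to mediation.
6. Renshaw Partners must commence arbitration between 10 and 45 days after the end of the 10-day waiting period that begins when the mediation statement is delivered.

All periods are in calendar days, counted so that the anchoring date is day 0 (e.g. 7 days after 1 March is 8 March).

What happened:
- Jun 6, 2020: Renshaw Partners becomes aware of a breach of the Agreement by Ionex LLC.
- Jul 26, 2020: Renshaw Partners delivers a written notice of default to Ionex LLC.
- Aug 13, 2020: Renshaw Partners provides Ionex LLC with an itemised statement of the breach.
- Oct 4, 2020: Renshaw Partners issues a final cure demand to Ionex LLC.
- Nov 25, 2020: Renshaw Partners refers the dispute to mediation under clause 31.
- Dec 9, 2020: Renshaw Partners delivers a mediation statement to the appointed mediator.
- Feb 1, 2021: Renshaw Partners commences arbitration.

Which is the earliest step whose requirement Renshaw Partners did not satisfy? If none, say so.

Step 3

Step 1: 53 days after Jun 6, 2020 (when the breach is discovered) is Jul 29, 2020; done Jul 26, 2020 — timely.
Step 2: 70 days after Jun 6, 2020 (when the breach is discovered) is Aug 15, 2020; completed Aug 13, 2020, before the deadline.
Step 3: 20 days after Sep 12, 2020 (end of the 30-day review period, which began when the itemised statement is provided on Aug 13, 2020) is Oct 2, 2020; Oct 4, 2020 misses that deadline by 2 days.
The analysis stops there.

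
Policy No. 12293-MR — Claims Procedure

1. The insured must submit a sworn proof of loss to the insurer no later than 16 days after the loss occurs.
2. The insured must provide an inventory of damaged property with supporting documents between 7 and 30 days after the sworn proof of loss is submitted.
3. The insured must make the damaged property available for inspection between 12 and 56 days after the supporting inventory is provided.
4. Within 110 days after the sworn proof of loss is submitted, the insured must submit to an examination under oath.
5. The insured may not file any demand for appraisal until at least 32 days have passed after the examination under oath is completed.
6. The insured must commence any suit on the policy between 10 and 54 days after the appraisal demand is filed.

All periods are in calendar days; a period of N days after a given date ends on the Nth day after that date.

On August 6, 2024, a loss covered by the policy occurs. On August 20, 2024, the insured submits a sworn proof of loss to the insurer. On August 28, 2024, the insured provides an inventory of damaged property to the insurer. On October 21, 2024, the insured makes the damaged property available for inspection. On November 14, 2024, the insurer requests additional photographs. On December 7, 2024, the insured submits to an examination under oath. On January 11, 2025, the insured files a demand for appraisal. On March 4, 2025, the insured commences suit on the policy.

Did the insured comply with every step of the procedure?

Yes

Step 1 — counting 16 days from August 6, 2024 (when the loss occurs) gives a deadline of August 22, 2024; August 20, 2024 is within that limit.
Step 2 — 7 and 30 days from August 20, 2024 (when the sworn proof of loss is submitted) are August 27, 2024 and September 19, 2024 respectively; August 28, 2024 falls inside that range.
Step 3 — 12 and 56 days from August 28, 2024 (when the supporting inventory is provided) are September 9, 2024 and October 23, 2024 respectively; done October 21, 2024 — within the window.
Step 4 — counting 110 days from August 20, 2024 (when the sworn proof of loss is submitted) gives a deadline of December 8, 2024; completed December 7, 2024, before the deadline.
Step 5 — must wait 32 days from December 7, 2024 (when the examination under oath is completed), so not before January 8, 2025; done January 11, 2025, after the minimum wait.
Step 6 — 10 and 54 days from January 11, 2025 (when the appraisal demand is filed) are January 21, 2025 and March 6, 2025 respectively; done March 4, 2025 — within the window.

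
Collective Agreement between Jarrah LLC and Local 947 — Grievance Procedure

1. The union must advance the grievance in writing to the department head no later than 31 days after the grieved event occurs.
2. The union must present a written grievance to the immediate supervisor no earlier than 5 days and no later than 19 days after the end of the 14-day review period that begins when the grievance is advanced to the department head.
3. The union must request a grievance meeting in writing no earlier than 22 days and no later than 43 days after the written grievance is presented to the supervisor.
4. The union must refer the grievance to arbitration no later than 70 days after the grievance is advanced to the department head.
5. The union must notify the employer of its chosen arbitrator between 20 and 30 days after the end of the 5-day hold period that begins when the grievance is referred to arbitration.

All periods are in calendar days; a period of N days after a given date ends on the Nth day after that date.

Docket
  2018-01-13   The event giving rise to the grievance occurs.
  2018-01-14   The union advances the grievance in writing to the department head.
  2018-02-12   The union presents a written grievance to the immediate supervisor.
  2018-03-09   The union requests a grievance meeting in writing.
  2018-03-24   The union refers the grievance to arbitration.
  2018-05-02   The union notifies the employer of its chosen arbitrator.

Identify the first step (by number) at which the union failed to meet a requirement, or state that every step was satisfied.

(1) due by 2018-01-13 + 31 days = 2018-02-13; completed 2018-01-14, before the deadline.
(2) the permitted window runs from 2018-01-28 + 5 = 2018-02-02 to 2018-01-28 + 19 = 2018-02-16; done 2018-02-12, which is between those dates.
(3) the permitted window runs from 2018-02-12 + 22 = 2018-03-06 to 2018-02-12 + 43 = 2018-03-27; done 2018-03-09, which is between those dates.
(4) due by 2018-01-14 + 70 days = 2018-03-25; done 2018-03-24 — timely.
(5) the permitted window runs from 2018-03-29 + 20 = 2018-04-18 to 2018-03-29 + 30 = 2018-04-28; 2018-05-02 is 4 days past the end of the window.
That is the first point of non-compliance.

Step 5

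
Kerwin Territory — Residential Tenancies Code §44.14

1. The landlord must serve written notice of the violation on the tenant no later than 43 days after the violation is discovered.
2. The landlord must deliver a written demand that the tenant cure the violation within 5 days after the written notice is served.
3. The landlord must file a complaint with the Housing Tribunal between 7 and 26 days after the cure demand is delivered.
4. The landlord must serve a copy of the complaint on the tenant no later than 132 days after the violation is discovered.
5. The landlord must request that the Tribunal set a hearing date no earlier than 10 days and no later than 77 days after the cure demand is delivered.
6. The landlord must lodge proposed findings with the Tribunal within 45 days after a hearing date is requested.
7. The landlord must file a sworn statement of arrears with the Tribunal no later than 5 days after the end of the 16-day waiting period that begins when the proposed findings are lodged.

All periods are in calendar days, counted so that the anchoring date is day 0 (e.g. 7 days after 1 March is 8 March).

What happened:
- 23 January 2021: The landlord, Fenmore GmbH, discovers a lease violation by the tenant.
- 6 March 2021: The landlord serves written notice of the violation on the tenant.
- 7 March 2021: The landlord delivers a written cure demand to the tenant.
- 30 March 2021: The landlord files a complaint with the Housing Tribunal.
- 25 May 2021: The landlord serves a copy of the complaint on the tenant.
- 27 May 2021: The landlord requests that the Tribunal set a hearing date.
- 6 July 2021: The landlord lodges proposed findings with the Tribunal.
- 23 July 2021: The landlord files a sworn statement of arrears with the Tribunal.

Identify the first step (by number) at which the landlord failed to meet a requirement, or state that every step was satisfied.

Step 5

(1) due by 23 January 2021 + 43 days = 7 March 2021; 6 March 2021 is within that limit.
(2) due by 6 March 2021 + 5 days = 11 March 2021; 7 March 2021 is within that limit.
(3) the permitted window runs from 7 March 2021 + 7 = 14 March 2021 to 7 March 2021 + 26 = 2 April 2021; done 30 March 2021, which is between those dates.
(4) due by 23 January 2021 + 132 days = 4 June 2021; done 25 May 2021 — timely.
(5) the permitted window runs from 7 March 2021 + 10 = 17 March 2021 to 7 March 2021 + 77 = 23 May 2021; 27 May 2021 is 4 days past the end of the window.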